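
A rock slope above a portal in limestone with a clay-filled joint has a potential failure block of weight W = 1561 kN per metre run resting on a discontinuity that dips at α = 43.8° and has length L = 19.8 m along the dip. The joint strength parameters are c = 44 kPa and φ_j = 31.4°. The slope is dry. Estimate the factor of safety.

FS = 1.44

Resolving the block weight along and normal to the plane and applying the Mohr–Coulomb strength on the joint:
N' = W cosα = 1561·cos43.8° = 1126.7 kN/m
Driving force T = W sinα = 1561·sin43.8° = 1080.4 kN/m
Resisting force R = c·L + N'·tanφ_j = 44·19.8 + 1126.7·tan31.4° = 871.2 + 687.7 = 1558.9 kN/m
FS = R / T = 1558.9 / 1080.4 = 1.443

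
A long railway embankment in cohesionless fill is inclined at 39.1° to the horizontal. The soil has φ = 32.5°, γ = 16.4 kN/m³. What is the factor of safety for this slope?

FS = 0.78

For a dry cohesionless infinite slope the factor of safety is FS = tanφ / tanβ.
FS = tan32.5° / tan39.1° = 0.6371 / 0.8127 = 0.784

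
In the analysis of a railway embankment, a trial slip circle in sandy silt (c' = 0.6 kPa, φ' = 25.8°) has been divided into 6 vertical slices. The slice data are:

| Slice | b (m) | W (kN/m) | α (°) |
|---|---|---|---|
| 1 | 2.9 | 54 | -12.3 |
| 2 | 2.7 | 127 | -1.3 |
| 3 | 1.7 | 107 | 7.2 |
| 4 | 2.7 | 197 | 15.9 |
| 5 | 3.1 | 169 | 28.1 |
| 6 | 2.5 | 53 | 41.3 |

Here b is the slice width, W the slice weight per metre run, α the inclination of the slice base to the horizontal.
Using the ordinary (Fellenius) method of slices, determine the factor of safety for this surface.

Ordinary method of slices: FS = Σ[c'·Δl_i + (W_i cosα_i)·tanφ'] / Σ W_i sinα_i, with Δl_i = b_i / cosα_i.
Slice 1: Δl = 2.9/cos(-12.3°) = 2.968 m; N'_1 = 54·cos(-12.3°) = 52.8; c'Δl = 1.78; W sinα = -11.5
Slice 2: Δl = 2.7/cos(-1.3°) = 2.701 m; N'_2 = 127·cos(-1.3°) = 127.0; c'Δl = 1.62; W sinα = -2.9
Slice 3: Δl = 1.7/cos7.2° = 1.714 m; N'_3 = 107·cos7.2° = 106.2; c'Δl = 1.03; W sinα = 13.4
Slice 4: Δl = 2.7/cos15.9° = 2.807 m; N'_4 = 197·cos15.9° = 189.5; c'Δl = 1.68; W sinα = 54.0
Slice 5: Δl = 3.1/cos28.1° = 3.514 m; N'_5 = 169·cos28.1° = 149.1; c'Δl = 2.11; W sinα = 79.6
Slice 6: Δl = 2.5/cos41.3° = 3.328 m; N'_6 = 53·cos41.3° = 39.8; c'Δl = 2.00; W sinα = 35.0
Σc'Δl = 10.2 kN/m; ΣN' = 664.2 kN/m; ΣW sinα = 167.6 kN/m
Resisting = 10.2 + 664.2·tan25.8° = 10.2 + 321.1 = 331.3 kN/m
FS = 331.3 / 167.6 = 1.977

FS = 1.98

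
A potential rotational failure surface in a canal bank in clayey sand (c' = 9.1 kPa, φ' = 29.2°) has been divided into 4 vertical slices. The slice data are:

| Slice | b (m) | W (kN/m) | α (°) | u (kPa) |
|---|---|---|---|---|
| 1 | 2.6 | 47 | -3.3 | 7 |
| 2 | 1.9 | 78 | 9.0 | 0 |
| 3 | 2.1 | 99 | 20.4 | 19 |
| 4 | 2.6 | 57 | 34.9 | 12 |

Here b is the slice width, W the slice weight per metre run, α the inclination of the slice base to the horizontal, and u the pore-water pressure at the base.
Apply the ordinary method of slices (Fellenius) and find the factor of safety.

Ordinary method of slices: FS = Σ[c'·Δl_i + (W_i cosα_i − u_i·Δl_i)·tanφ'] / Σ W_i sinα_i, with Δl_i = b_i / cosα_i.
Slice 1: Δl = 2.6/cos(-3.3°) = 2.604 m; N'_1 = 47·cos(-3.3°) − 7·2.604 = 28.7; c'Δl = 23.70; W sinα = -2.7
Slice 2: Δl = 1.9/cos9.0° = 1.924 m; N'_2 = 78·cos9.0° − 0·1.924 = 77.0; c'Δl = 17.51; W sinα = 12.2
Slice 3: Δl = 2.1/cos20.4° = 2.241 m; N'_3 = 99·cos20.4° − 19·2.241 = 50.2; c'Δl = 20.39; W sinα = 34.5
Slice 4: Δl = 2.6/cos34.9° = 3.170 m; N'_4 = 57·cos34.9° − 12·3.170 = 8.7; c'Δl = 28.85; W sinα = 32.6
Σc'Δl = 90.4 kN/m; ΣN' = 164.7 kN/m; ΣW sinα = 76.6 kN/m
Resisting = 90.4 + 164.7·tan29.2° = 90.4 + 92.0 = 182.5 kN/m
FS = 182.5 / 76.6 = 2.382

FS = 2.38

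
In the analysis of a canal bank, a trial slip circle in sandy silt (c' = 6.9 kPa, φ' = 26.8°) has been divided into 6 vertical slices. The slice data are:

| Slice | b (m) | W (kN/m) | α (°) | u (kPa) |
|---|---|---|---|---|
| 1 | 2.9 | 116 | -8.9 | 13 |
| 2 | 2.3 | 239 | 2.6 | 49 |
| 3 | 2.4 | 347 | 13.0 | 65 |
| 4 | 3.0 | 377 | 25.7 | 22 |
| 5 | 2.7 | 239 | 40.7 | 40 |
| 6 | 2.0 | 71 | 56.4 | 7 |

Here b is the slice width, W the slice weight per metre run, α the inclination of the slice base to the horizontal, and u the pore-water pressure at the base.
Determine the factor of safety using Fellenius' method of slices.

FS = 1.07

Ordinary method of slices: FS = Σ[c'·Δl_i + (W_i cosα_i − u_i·Δl_i)·tanφ'] / Σ W_i sinα_i, with Δl_i = b_i / cosα_i.
Slice 1: Δl = 2.9/cos(-8.9°) = 2.935 m; N'_1 = 116·cos(-8.9°) − 13·2.935 = 76.4; c'Δl = 20.25; W sinα = -17.9
Slice 2: Δl = 2.3/cos2.6° = 2.302 m; N'_2 = 239·cos2.6° − 49·2.302 = 125.9; c'Δl = 15.89; W sinα = 10.8
Slice 3: Δl = 2.4/cos13.0° = 2.463 m; N'_3 = 347·cos13.0° − 65·2.463 = 178.0; c'Δl = 17.00; W sinα = 78.1
Slice 4: Δl = 3.0/cos25.7° = 3.329 m; N'_4 = 377·cos25.7° − 22·3.329 = 266.5; c'Δl = 22.97; W sinα = 163.5
Slice 5: Δl = 2.7/cos40.7° = 3.561 m; N'_5 = 239·cos40.7° − 40·3.561 = 38.7; c'Δl = 24.57; W sinα = 155.9
Slice 6: Δl = 2.0/cos56.4° = 3.614 m; N'_6 = 71·cos56.4° − 7·3.614 = 14.0; c'Δl = 24.94; W sinα = 59.1
Σc'Δl = 125.6 kN/m; ΣN' = 699.6 kN/m; ΣW sinα = 449.4 kN/m
Resisting = 125.6 + 699.6·tan26.8° = 125.6 + 353.4 = 479.0 kN/m
FS = 479.0 / 449.4 = 1.066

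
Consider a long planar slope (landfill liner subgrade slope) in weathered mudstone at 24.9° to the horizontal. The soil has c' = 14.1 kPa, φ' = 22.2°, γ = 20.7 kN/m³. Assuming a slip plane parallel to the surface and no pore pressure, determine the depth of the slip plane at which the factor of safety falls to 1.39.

z = 3.49 m

Setting FS = 1.39 in FS = [c' + γz cos²β tanφ'] / [γz sinβ cosβ] and solving for z:
z = c' / [γ cosβ (FS·sinβ − cosβ·tanφ')]
  = 14.1 / [20.7·cos24.9°·(1.39·sin24.9° − cos24.9°·tan22.2°)]
  = 14.1 / [20.7·0.9070·(1.39·0.4210 − 0.9070·0.4081)]
  = 14.1 / 4.0383 = 3.492 m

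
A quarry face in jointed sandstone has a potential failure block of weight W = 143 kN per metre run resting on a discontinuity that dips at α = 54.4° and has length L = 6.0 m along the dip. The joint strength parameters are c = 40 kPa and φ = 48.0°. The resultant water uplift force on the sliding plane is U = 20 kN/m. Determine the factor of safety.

FS = 2.67

Resolving the block weight along and normal to the plane and applying the Mohr–Coulomb strength on the joint:
N' = W cosα − U = 143·cos54.4° − 20 = 63.2 kN/m
Driving force T = W sinα = 143·sin54.4° = 116.3 kN/m
Resisting force R = c·L + N'·tanφ = 40·6.0 + 63.2·tan48.0° = 240.0 + 70.2 = 310.2 kN/m
FS = R / T = 310.2 / 116.3 = 2.668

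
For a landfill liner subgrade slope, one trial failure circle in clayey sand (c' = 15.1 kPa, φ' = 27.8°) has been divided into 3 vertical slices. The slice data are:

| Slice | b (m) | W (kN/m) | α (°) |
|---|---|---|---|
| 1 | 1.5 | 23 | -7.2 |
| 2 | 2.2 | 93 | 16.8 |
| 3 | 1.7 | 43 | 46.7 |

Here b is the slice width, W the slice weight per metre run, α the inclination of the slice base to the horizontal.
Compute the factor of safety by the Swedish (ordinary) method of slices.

Ordinary method of slices: FS = Σ[c'·Δl_i + (W_i cosα_i)·tanφ'] / Σ W_i sinα_i, with Δl_i = b_i / cosα_i.
Slice 1: Δl = 1.5/cos(-7.2°) = 1.512 m; N'_1 = 23·cos(-7.2°) = 22.8; c'Δl = 22.83; W sinα = -2.9
Slice 2: Δl = 2.2/cos16.8° = 2.298 m; N'_2 = 93·cos16.8° = 89.0; c'Δl = 34.70; W sinα = 26.9
Slice 3: Δl = 1.7/cos46.7° = 2.479 m; N'_3 = 43·cos46.7° = 29.5; c'Δl = 37.43; W sinα = 31.3
Σc'Δl = 95.0 kN/m; ΣN' = 141.3 kN/m; ΣW sinα = 55.3 kN/m
Resisting = 95.0 + 141.3·tan27.8° = 95.0 + 74.5 = 169.5 kN/m
FS = 169.5 / 55.3 = 3.065

FS = 3.07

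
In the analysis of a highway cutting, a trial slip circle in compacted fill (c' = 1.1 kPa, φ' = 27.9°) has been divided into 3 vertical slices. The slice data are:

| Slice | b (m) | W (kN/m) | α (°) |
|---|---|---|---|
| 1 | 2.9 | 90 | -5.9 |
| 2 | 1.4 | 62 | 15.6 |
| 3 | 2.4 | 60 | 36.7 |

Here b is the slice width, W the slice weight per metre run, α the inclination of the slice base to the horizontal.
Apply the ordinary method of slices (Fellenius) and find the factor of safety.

Ordinary method of slices: FS = Σ[c'·Δl_i + (W_i cosα_i)·tanφ'] / Σ W_i sinα_i, with Δl_i = b_i / cosα_i.
Slice 1: Δl = 2.9/cos(-5.9°) = 2.915 m; N'_1 = 90·cos(-5.9°) = 89.5; c'Δl = 3.21; W sinα = -9.3
Slice 2: Δl = 1.4/cos15.6° = 1.454 m; N'_2 = 62·cos15.6° = 59.7; c'Δl = 1.60; W sinα = 16.7
Slice 3: Δl = 2.4/cos36.7° = 2.993 m; N'_3 = 60·cos36.7° = 48.1; c'Δl = 3.29; W sinα = 35.9
Σc'Δl = 8.1 kN/m; ΣN' = 197.3 kN/m; ΣW sinα = 43.3 kN/m
Resisting = 8.1 + 197.3·tan27.9° = 8.1 + 104.5 = 112.6 kN/m
FS = 112.6 / 43.3 = 2.601

FS = 2.60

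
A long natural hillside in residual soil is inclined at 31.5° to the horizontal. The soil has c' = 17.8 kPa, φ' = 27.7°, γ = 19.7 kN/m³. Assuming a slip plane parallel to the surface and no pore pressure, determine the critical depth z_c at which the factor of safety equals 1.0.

Setting FS = 1.00 in FS = [c' + γz cos²β tanφ'] / [γz sinβ cosβ] and solving for z:
z = c' / [γ cosβ (FS·sinβ − cosβ·tanφ')]
  = 17.8 / [19.7·cos31.5°·(1.00·sin31.5° − cos31.5°·tan27.7°)]
  = 17.8 / [19.7·0.8526·(1.00·0.5225 − 0.8526·0.5250)]
  = 17.8 / 1.2573 = 14.157 m

z_c = 14.16 m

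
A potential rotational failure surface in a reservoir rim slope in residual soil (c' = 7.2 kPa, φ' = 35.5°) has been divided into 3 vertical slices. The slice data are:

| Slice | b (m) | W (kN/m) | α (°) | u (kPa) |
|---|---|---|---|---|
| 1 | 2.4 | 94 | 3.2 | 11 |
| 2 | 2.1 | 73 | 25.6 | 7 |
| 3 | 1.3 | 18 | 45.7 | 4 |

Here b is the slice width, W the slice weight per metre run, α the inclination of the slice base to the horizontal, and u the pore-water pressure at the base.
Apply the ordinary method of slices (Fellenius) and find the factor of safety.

Ordinary method of slices: FS = Σ[c'·Δl_i + (W_i cosα_i − u_i·Δl_i)·tanφ'] / Σ W_i sinα_i, with Δl_i = b_i / cosα_i.
Slice 1: Δl = 2.4/cos3.2° = 2.404 m; N'_1 = 94·cos3.2° − 11·2.404 = 67.4; c'Δl = 17.31; W sinα = 5.2
Slice 2: Δl = 2.1/cos25.6° = 2.329 m; N'_2 = 73·cos25.6° − 7·2.329 = 49.5; c'Δl = 16.77; W sinα = 31.5
Slice 3: Δl = 1.3/cos45.7° = 1.861 m; N'_3 = 18·cos45.7° − 4·1.861 = 5.1; c'Δl = 13.40; W sinα = 12.9
Σc'Δl = 47.5 kN/m; ΣN' = 122.1 kN/m; ΣW sinα = 49.7 kN/m
Resisting = 47.5 + 122.1·tan35.5° = 47.5 + 87.1 = 134.5 kN/m
FS = 134.5 / 49.7 = 2.709

FS = 2.71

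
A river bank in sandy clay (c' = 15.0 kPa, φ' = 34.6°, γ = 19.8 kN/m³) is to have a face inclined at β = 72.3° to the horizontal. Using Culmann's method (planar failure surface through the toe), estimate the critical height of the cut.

H_c = 11.38 m

Culmann's analysis gives the critical failure plane at α_cr = (β + φ')/2 = (72.3 + 34.6)/2 = 53.5°, and the critical height
H_c = (4c'/γ) · sinβ cosφ' / [1 − cos(β − φ')]
    = (4·15.0/19.8) · sin72.3°·cos34.6° / [1 − cos(37.7°)]
    = 3.030 · 0.9527·0.8231 / [1 − 0.7912]
    = 3.030 · 0.7842 / 0.2088
    = 11.38 m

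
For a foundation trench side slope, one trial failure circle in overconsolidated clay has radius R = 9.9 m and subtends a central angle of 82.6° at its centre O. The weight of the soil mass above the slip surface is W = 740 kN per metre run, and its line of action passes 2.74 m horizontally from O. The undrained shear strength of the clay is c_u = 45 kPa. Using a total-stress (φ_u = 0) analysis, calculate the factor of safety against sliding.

Taking moments about the centre O, the resisting moment is provided by the undrained shear strength acting along the arc:
Arc length L_a = R·θ = 9.9·(82.6°·π/180) = 9.9·1.4416 = 14.27 m
M_R = c_u·L_a·R = 45·14.27·9.9 = 6358.3 kN·m/m
M_D = W·d = 740·2.74 = 2027.6 kN·m/m
FS = M_R / M_D = 6358.3 / 2027.6 = 3.136

FS = 3.14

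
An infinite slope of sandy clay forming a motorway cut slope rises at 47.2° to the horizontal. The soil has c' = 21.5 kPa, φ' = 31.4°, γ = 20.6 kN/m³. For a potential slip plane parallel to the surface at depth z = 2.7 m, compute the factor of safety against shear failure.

FS = 1.34

For an infinite slope with a slip plane parallel to the surface (no pore pressure): FS = [c' + γz cos²β tanφ'] / [γz sinβ cosβ].
γz = 20.6·2.7 = 55.62 kN/m²
Numerator = 21.5 + 55.62·cos²47.2°·tan31.4° = 21.5 + 55.62·0.4616·0.6104 = 37.173 kPa
Denominator = 55.62·sin47.2°·cos47.2° = 55.62·0.7337·0.6794 = 27.728 kPa
FS = 37.173 / 27.728 = 1.341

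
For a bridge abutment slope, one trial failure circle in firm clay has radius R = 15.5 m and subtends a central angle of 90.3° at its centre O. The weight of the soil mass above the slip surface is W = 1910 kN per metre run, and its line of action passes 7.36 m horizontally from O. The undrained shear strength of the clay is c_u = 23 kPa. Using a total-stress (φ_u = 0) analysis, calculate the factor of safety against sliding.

FS = 0.62

Taking moments about the centre O, the resisting moment is provided by the undrained shear strength acting along the arc:
Arc length L_a = R·θ = 15.5·(90.3°·π/180) = 15.5·1.5760 = 24.43 m
M_R = c_u·L_a·R = 23·24.43·15.5 = 8708.8 kN·m/m
M_D = W·d = 1910·7.36 = 14057.6 kN·m/m
FS = M_R / M_D = 8708.8 / 14057.6 = 0.620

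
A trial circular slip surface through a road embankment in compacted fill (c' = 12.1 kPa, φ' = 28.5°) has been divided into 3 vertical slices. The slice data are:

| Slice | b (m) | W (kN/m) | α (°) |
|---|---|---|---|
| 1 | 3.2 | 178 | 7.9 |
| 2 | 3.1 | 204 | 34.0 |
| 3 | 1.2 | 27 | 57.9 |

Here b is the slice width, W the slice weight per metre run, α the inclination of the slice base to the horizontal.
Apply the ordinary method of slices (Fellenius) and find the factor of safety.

FS = 1.90

Ordinary method of slices: FS = Σ[c'·Δl_i + (W_i cosα_i)·tanφ'] / Σ W_i sinα_i, with Δl_i = b_i / cosα_i.
Slice 1: Δl = 3.2/cos7.9° = 3.231 m; N'_1 = 178·cos7.9° = 176.3; c'Δl = 39.09; W sinα = 24.5
Slice 2: Δl = 3.1/cos34.0° = 3.739 m; N'_2 = 204·cos34.0° = 169.1; c'Δl = 45.25; W sinα = 114.1
Slice 3: Δl = 1.2/cos57.9° = 2.258 m; N'_3 = 27·cos57.9° = 14.3; c'Δl = 27.32; W sinα = 22.9
Σc'Δl = 111.7 kN/m; ΣN' = 359.8 kN/m; ΣW sinα = 161.4 kN/m
Resisting = 111.7 + 359.8·tan28.5° = 111.7 + 195.3 = 307.0 kN/m
FS = 307.0 / 161.4 = 1.902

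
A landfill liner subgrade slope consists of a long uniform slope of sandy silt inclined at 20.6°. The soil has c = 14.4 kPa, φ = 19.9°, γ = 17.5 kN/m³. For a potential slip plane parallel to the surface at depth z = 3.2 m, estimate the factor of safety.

FS = 1.74

For an infinite slope with a slip plane parallel to the surface (no pore pressure): FS = [c + γz cos²β tanφ] / [γz sinβ cosβ].
γz = 17.5·3.2 = 56.00 kN/m²
Numerator = 14.4 + 56.00·cos²20.6°·tan19.9° = 14.4 + 56.00·0.8762·0.3620 = 32.162 kPa
Denominator = 56.00·sin20.6°·cos20.6° = 56.00·0.3518·0.9361 = 18.443 kPa
FS = 32.162 / 18.443 = 1.744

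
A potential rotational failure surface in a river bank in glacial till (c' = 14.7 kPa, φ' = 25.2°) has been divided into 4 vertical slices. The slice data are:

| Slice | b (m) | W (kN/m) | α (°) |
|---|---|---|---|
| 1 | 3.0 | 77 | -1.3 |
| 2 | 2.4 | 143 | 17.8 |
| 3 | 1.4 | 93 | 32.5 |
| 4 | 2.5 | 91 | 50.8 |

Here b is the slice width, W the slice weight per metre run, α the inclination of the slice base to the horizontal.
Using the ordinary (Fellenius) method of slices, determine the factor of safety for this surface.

FS = 2.02

Ordinary method of slices: FS = Σ[c'·Δl_i + (W_i cosα_i)·tanφ'] / Σ W_i sinα_i, with Δl_i = b_i / cosα_i.
Slice 1: Δl = 3.0/cos(-1.3°) = 3.001 m; N'_1 = 77·cos(-1.3°) = 77.0; c'Δl = 44.11; W sinα = -1.7
Slice 2: Δl = 2.4/cos17.8° = 2.521 m; N'_2 = 143·cos17.8° = 136.2; c'Δl = 37.05; W sinα = 43.7
Slice 3: Δl = 1.4/cos32.5° = 1.660 m; N'_3 = 93·cos32.5° = 78.4; c'Δl = 24.40; W sinα = 50.0
Slice 4: Δl = 2.5/cos50.8° = 3.956 m; N'_4 = 91·cos50.8° = 57.5; c'Δl = 58.15; W sinα = 70.5
Σc'Δl = 163.7 kN/m; ΣN' = 349.1 kN/m; ΣW sinα = 162.5 kN/m
Resisting = 163.7 + 349.1·tan25.2° = 163.7 + 164.3 = 328.0 kN/m
FS = 328.0 / 162.5 = 2.019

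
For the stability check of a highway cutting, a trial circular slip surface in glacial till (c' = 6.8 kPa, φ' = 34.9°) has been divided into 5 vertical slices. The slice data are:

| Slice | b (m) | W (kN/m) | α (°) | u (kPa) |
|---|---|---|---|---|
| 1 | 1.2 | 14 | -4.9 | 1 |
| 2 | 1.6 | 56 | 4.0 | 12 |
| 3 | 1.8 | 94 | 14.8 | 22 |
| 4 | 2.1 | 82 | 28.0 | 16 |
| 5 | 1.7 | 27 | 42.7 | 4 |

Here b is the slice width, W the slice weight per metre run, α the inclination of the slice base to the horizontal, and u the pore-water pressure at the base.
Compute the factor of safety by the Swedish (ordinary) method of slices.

Ordinary method of slices: FS = Σ[c'·Δl_i + (W_i cosα_i − u_i·Δl_i)·tanφ'] / Σ W_i sinα_i, with Δl_i = b_i / cosα_i.
Slice 1: Δl = 1.2/cos(-4.9°) = 1.204 m; N'_1 = 14·cos(-4.9°) − 1·1.204 = 12.7; c'Δl = 8.19; W sinα = -1.2
Slice 2: Δl = 1.6/cos4.0° = 1.604 m; N'_2 = 56·cos4.0° − 12·1.604 = 36.6; c'Δl = 10.91; W sinα = 3.9
Slice 3: Δl = 1.8/cos14.8° = 1.862 m; N'_3 = 94·cos14.8° − 22·1.862 = 49.9; c'Δl = 12.66; W sinα = 24.0
Slice 4: Δl = 2.1/cos28.0° = 2.378 m; N'_4 = 82·cos28.0° − 16·2.378 = 34.3; c'Δl = 16.17; W sinα = 38.5
Slice 5: Δl = 1.7/cos42.7° = 2.313 m; N'_5 = 27·cos42.7° − 4·2.313 = 10.6; c'Δl = 15.73; W sinα = 18.3
Σc'Δl = 63.7 kN/m; ΣN' = 144.2 kN/m; ΣW sinα = 83.5 kN/m
Resisting = 63.7 + 144.2·tan34.9° = 63.7 + 100.6 = 164.3 kN/m
FS = 164.3 / 83.5 = 1.967

FS = 1.97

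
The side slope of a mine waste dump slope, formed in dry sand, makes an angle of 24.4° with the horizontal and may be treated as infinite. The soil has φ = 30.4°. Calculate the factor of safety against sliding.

For a dry cohesionless infinite slope the factor of safety is FS = tanφ / tanβ.
FS = tan30.4° / tan24.4° = 0.5867 / 0.4536 = 1.293

FS = 1.29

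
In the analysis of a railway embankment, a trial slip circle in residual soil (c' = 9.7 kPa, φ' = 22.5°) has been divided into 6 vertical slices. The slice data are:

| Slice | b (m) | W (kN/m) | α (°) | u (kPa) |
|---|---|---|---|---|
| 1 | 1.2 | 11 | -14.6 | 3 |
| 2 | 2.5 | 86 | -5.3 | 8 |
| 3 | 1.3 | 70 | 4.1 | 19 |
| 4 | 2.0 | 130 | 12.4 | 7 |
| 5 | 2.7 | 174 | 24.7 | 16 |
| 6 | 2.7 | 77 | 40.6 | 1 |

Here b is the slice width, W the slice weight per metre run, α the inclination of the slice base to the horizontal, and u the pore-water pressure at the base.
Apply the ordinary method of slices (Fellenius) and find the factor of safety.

FS = 2.04

Ordinary method of slices: FS = Σ[c'·Δl_i + (W_i cosα_i − u_i·Δl_i)·tanφ'] / Σ W_i sinα_i, with Δl_i = b_i / cosα_i.
Slice 1: Δl = 1.2/cos(-14.6°) = 1.240 m; N'_1 = 11·cos(-14.6°) − 3·1.240 = 6.9; c'Δl = 12.03; W sinα = -2.8
Slice 2: Δl = 2.5/cos(-5.3°) = 2.511 m; N'_2 = 86·cos(-5.3°) − 8·2.511 = 65.5; c'Δl = 24.35; W sinα = -7.9
Slice 3: Δl = 1.3/cos4.1° = 1.303 m; N'_3 = 70·cos4.1° − 19·1.303 = 45.1; c'Δl = 12.64; W sinα = 5.0
Slice 4: Δl = 2.0/cos12.4° = 2.048 m; N'_4 = 130·cos12.4° − 7·2.048 = 112.6; c'Δl = 19.86; W sinα = 27.9
Slice 5: Δl = 2.7/cos24.7° = 2.972 m; N'_5 = 174·cos24.7° − 16·2.972 = 110.5; c'Δl = 28.83; W sinα = 72.7
Slice 6: Δl = 2.7/cos40.6° = 3.556 m; N'_6 = 77·cos40.6° − 1·3.556 = 54.9; c'Δl = 34.49; W sinα = 50.1
Σc'Δl = 132.2 kN/m; ΣN' = 395.6 kN/m; ΣW sinα = 145.0 kN/m
Resisting = 132.2 + 395.6·tan22.5° = 132.2 + 163.9 = 296.1 kN/m
FS = 296.1 / 145.0 = 2.042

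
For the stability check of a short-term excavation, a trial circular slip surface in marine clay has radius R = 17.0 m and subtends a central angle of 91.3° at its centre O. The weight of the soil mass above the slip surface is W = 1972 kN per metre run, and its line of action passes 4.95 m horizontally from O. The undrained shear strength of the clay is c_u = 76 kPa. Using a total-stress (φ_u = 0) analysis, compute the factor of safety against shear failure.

FS = 3.59

Taking moments about the centre O, the resisting moment is provided by the undrained shear strength acting along the arc:
Arc length L_a = R·θ = 17.0·(91.3°·π/180) = 17.0·1.5935 = 27.09 m
M_R = c_u·L_a·R = 76·27.09·17.0 = 34999.3 kN·m/m
M_D = W·d = 1972·4.95 = 9761.4 kN·m/m
FS = M_R / M_D = 34999.3 / 9761.4 = 3.585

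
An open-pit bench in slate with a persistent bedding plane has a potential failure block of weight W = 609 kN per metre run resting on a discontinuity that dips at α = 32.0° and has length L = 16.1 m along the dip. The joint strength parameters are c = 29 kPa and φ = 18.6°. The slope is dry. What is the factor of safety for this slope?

FS = 1.99

Resolving the block weight along and normal to the plane and applying the Mohr–Coulomb strength on the joint:
N' = W cosα = 609·cos32.0° = 516.5 kN/m
Driving force T = W sinα = 609·sin32.0° = 322.7 kN/m
Resisting force R = c·L + N'·tanφ = 29·16.1 + 516.5·tan18.6° = 466.9 + 173.8 = 640.7 kN/m
FS = R / T = 640.7 / 322.7 = 1.985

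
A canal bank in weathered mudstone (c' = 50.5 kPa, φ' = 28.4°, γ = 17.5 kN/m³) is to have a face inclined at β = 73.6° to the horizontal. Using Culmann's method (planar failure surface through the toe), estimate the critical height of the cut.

Culmann's analysis gives the critical failure plane at α_cr = (β + φ')/2 = (73.6 + 28.4)/2 = 51.0°, and the critical height
H_c = (4c'/γ) · sinβ cosφ' / [1 − cos(β − φ')]
    = (4·50.5/17.5) · sin73.6°·cos28.4° / [1 − cos(45.2°)]
    = 11.543 · 0.9593·0.8796 / [1 − 0.7046]
    = 11.543 · 0.8439 / 0.2954
    = 32.98 m

H_c = 32.98 m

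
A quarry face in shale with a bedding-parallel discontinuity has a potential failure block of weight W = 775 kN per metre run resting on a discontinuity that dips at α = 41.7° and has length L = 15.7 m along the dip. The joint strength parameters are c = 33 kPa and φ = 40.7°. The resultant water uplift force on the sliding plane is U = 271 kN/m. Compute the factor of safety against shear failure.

FS = 1.52

Resolving the block weight along and normal to the plane and applying the Mohr–Coulomb strength on the joint:
N' = W cosα − U = 775·cos41.7° − 271 = 307.6 kN/m
Driving force T = W sinα = 775·sin41.7° = 515.6 kN/m
Resisting force R = c·L + N'·tanφ = 33·15.7 + 307.6·tan40.7° = 518.1 + 264.6 = 782.7 kN/m
FS = R / T = 782.7 / 515.6 = 1.518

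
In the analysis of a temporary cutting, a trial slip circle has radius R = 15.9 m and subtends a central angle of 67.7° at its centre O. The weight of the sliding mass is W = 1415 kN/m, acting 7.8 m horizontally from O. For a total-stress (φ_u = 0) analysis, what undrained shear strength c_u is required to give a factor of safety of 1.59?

FS = c_u·L_a·R / (W·d), so c_u = FS·W·d / (L_a·R).
Arc length L_a = R·θ = 15.9·(67.7°·π/180) = 15.9·1.1816 = 18.79 m
c_u = 1.59·1415·7.8 / (18.79·15.9) = 17548.8 / 298.72 = 58.75 kPa

c_u = 58.7 kPa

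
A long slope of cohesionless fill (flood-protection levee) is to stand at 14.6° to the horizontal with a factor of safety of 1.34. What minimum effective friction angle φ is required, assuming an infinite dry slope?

φ = 19.2°

FS = tanφ/tanβ ⇒ tanφ = FS · tanβ = 1.34 · tan14.6° = 0.3490
φ = arctan(0.3490) = 19.24°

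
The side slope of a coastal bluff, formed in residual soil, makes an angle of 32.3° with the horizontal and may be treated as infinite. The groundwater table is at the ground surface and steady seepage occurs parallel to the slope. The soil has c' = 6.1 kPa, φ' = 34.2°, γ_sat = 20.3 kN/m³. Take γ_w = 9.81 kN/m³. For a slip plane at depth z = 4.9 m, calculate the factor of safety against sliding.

FS = 0.69

With seepage parallel to the slope and the water table at the surface, the effective normal stress on the slip plane uses the buoyant unit weight γ' = γ_sat − γ_w while the driving shear stress uses γ_sat:
FS = [c' + γ' z cos²β tanφ'] / [γ_sat z sinβ cosβ]
γ' = 20.3 − 9.81 = 10.49 kN/m³
Numerator = 6.1 + 10.49·4.9·cos²32.3°·tan34.2° = 6.1 + 10.49·4.9·0.7145·0.6796 = 31.058 kPa
Denominator = 20.3·4.9·sin32.3°·cos32.3° = 20.3·4.9·0.5344·0.8453 = 44.927 kPa
FS = 31.058 / 44.927 = 0.691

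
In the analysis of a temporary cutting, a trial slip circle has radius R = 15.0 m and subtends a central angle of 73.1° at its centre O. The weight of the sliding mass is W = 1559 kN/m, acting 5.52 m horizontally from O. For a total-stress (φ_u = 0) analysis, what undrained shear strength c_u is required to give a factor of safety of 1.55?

FS = c_u·L_a·R / (W·d), so c_u = FS·W·d / (L_a·R).
Arc length L_a = R·θ = 15.0·(73.1°·π/180) = 15.0·1.2758 = 19.14 m
c_u = 1.55·1559·5.52 / (19.14·15.0) = 13338.8 / 287.06 = 46.47 kPa

c_u = 46.5 kPa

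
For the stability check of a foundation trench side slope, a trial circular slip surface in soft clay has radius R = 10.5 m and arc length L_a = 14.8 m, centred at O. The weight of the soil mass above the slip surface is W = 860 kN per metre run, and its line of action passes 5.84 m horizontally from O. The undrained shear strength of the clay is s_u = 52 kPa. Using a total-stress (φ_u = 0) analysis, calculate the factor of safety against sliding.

Taking moments about the centre O, the resisting moment is provided by the undrained shear strength acting along the arc:
M_R = s_u·L_a·R = 52·14.80·10.5 = 8080.8 kN·m/m
M_D = W·d = 860·5.84 = 5022.4 kN·m/m
FS = M_R / M_D = 8080.8 / 5022.4 = 1.609

FS = 1.61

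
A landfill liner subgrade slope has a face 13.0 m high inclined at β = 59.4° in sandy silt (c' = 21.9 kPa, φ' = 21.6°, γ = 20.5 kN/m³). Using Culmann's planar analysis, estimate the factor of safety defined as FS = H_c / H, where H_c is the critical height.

FS = 1.25

H_c = (4c'/γ) · sinβ cosφ' / [1 − cos(β − φ')]
    = (4·21.9/20.5) · sin59.4°·cos21.6° / [1 − cos37.8°]
    = 4.273 · 0.8003 / 0.2098 = 16.30 m
FS = H_c / H = 16.30 / 13.0 = 1.254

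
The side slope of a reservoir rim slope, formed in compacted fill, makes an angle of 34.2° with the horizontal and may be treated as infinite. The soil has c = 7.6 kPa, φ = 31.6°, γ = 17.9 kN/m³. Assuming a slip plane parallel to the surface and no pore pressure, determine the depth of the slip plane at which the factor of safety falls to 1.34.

z = 2.10 m

Setting FS = 1.34 in FS = [c + γz cos²β tanφ] / [γz sinβ cosβ] and solving for z:
z = c / [γ cosβ (FS·sinβ − cosβ·tanφ)]
  = 7.6 / [17.9·cos34.2°·(1.34·sin34.2° − cos34.2°·tan31.6°)]
  = 7.6 / [17.9·0.8271·(1.34·0.5621 − 0.8271·0.6152)]
  = 7.6 / 3.6178 = 2.101 m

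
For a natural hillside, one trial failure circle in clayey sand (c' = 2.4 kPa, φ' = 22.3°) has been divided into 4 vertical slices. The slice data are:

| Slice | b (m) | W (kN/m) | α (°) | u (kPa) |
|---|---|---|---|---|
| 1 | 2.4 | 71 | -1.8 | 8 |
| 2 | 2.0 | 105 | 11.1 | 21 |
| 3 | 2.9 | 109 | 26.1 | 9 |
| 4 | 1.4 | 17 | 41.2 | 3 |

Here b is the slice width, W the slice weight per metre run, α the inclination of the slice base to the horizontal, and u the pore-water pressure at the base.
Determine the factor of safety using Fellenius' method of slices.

FS = 1.30

Ordinary method of slices: FS = Σ[c'·Δl_i + (W_i cosα_i − u_i·Δl_i)·tanφ'] / Σ W_i sinα_i, with Δl_i = b_i / cosα_i.
Slice 1: Δl = 2.4/cos(-1.8°) = 2.401 m; N'_1 = 71·cos(-1.8°) − 8·2.401 = 51.8; c'Δl = 5.76; W sinα = -2.2
Slice 2: Δl = 2.0/cos11.1° = 2.038 m; N'_2 = 105·cos11.1° − 21·2.038 = 60.2; c'Δl = 4.89; W sinα = 20.2
Slice 3: Δl = 2.9/cos26.1° = 3.229 m; N'_3 = 109·cos26.1° − 9·3.229 = 68.8; c'Δl = 7.75; W sinα = 48.0
Slice 4: Δl = 1.4/cos41.2° = 1.861 m; N'_4 = 17·cos41.2° − 3·1.861 = 7.2; c'Δl = 4.47; W sinα = 11.2
Σc'Δl = 22.9 kN/m; ΣN' = 188.0 kN/m; ΣW sinα = 77.1 kN/m
Resisting = 22.9 + 188.0·tan22.3° = 22.9 + 77.1 = 100.0 kN/m
FS = 100.0 / 77.1 = 1.296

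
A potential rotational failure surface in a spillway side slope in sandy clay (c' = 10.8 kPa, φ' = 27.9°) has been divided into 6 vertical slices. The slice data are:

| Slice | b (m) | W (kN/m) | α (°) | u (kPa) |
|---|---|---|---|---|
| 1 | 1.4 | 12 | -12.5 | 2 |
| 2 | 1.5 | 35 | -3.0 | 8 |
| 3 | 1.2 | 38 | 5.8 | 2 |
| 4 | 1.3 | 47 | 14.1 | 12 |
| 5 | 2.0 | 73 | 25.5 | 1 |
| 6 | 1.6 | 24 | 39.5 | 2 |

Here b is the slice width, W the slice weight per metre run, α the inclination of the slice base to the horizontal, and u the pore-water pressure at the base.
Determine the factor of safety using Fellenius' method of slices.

Ordinary method of slices: FS = Σ[c'·Δl_i + (W_i cosα_i − u_i·Δl_i)·tanφ'] / Σ W_i sinα_i, with Δl_i = b_i / cosα_i.
Slice 1: Δl = 1.4/cos(-12.5°) = 1.434 m; N'_1 = 12·cos(-12.5°) − 2·1.434 = 8.8; c'Δl = 15.49; W sinα = -2.6
Slice 2: Δl = 1.5/cos(-3.0°) = 1.502 m; N'_2 = 35·cos(-3.0°) − 8·1.502 = 22.9; c'Δl = 16.22; W sinα = -1.8
Slice 3: Δl = 1.2/cos5.8° = 1.206 m; N'_3 = 38·cos5.8° − 2·1.206 = 35.4; c'Δl = 13.03; W sinα = 3.8
Slice 4: Δl = 1.3/cos14.1° = 1.340 m; N'_4 = 47·cos14.1° − 12·1.340 = 29.5; c'Δl = 14.48; W sinα = 11.4
Slice 5: Δl = 2.0/cos25.5° = 2.216 m; N'_5 = 73·cos25.5° − 1·2.216 = 63.7; c'Δl = 23.93; W sinα = 31.4
Slice 6: Δl = 1.6/cos39.5° = 2.074 m; N'_6 = 24·cos39.5° − 2·2.074 = 14.4; c'Δl = 22.39; W sinα = 15.3
Σc'Δl = 105.5 kN/m; ΣN' = 174.7 kN/m; ΣW sinα = 57.6 kN/m
Resisting = 105.5 + 174.7·tan27.9° = 105.5 + 92.5 = 198.0 kN/m
FS = 198.0 / 57.6 = 3.441

FS = 3.44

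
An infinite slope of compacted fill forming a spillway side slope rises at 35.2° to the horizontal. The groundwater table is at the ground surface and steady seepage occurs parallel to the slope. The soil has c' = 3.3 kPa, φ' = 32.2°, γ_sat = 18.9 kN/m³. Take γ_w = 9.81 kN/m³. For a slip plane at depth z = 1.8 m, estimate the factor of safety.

FS = 0.64

With seepage parallel to the slope and the water table at the surface, the effective normal stress on the slip plane uses the buoyant unit weight γ' = γ_sat − γ_w while the driving shear stress uses γ_sat:
FS = [c' + γ' z cos²β tanφ'] / [γ_sat z sinβ cosβ]
γ' = 18.9 − 9.81 = 9.09 kN/m³
Numerator = 3.3 + 9.09·1.8·cos²35.2°·tan32.2° = 3.3 + 9.09·1.8·0.6677·0.6297 = 10.180 kPa
Denominator = 18.9·1.8·sin35.2°·cos35.2° = 18.9·1.8·0.5764·0.8171 = 16.024 kPa
FS = 10.180 / 16.024 = 0.635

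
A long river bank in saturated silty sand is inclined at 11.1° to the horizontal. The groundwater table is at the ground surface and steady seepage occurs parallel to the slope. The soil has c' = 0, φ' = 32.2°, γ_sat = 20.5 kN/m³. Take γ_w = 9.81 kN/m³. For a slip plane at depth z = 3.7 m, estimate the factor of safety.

FS = 1.67

With seepage parallel to the slope and the water table at the surface, the effective normal stress on the slip plane uses the buoyant unit weight γ' = γ_sat − γ_w while the driving shear stress uses γ_sat:
FS = [c' + γ' z cos²β tanφ'] / [γ_sat z sinβ cosβ]
(For c' = 0 this reduces to FS = (γ'/γ_sat)·tanφ'/tanβ.)
γ' = 20.5 − 9.81 = 10.69 kN/m³
Numerator = 0.0 + 10.69·3.7·cos²11.1°·tan32.2° = 0.0 + 10.69·3.7·0.9629·0.6297 = 23.985 kPa
Denominator = 20.5·3.7·sin11.1°·cos11.1° = 20.5·3.7·0.1925·0.9813 = 14.330 kPa
FS = 23.985 / 14.330 = 1.674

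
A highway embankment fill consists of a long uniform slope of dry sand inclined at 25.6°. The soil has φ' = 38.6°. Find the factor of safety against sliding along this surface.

For a dry cohesionless infinite slope the factor of safety is FS = tanφ' / tanβ.
FS = tan38.6° / tan25.6° = 0.7983 / 0.4791 = 1.666

FS = 1.67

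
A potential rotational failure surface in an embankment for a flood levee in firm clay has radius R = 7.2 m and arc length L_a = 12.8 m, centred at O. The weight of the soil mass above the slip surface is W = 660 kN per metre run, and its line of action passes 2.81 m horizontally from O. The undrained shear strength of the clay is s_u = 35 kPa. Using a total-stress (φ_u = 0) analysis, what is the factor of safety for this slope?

Taking moments about the centre O, the resisting moment is provided by the undrained shear strength acting along the arc:
M_R = s_u·L_a·R = 35·12.80·7.2 = 3225.6 kN·m/m
M_D = W·d = 660·2.81 = 1854.6 kN·m/m
FS = M_R / M_D = 3225.6 / 1854.6 = 1.739

FS = 1.74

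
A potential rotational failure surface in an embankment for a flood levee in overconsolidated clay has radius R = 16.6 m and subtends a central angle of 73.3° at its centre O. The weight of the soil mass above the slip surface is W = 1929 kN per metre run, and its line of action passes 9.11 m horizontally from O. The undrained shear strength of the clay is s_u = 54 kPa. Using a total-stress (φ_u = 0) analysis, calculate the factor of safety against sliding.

Taking moments about the centre O, the resisting moment is provided by the undrained shear strength acting along the arc:
Arc length L_a = R·θ = 16.6·(73.3°·π/180) = 16.6·1.2793 = 21.24 m
M_R = s_u·L_a·R = 54·21.24·16.6 = 19036.7 kN·m/m
M_D = W·d = 1929·9.11 = 17573.2 kN·m/m
FS = M_R / M_D = 19036.7 / 17573.2 = 1.083

FS = 1.08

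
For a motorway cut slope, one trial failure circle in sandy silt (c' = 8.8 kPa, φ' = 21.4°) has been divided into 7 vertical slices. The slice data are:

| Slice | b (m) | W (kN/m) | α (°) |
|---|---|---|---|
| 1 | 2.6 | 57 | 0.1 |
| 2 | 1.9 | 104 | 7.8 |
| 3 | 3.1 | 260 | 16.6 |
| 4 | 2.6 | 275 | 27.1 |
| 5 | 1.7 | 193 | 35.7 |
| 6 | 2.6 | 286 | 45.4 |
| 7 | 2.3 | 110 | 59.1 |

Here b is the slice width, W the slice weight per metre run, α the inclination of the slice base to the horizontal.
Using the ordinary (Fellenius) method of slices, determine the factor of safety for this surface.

Ordinary method of slices: FS = Σ[c'·Δl_i + (W_i cosα_i)·tanφ'] / Σ W_i sinα_i, with Δl_i = b_i / cosα_i.
Slice 1: Δl = 2.6/cos0.1° = 2.600 m; N'_1 = 57·cos0.1° = 57.0; c'Δl = 22.88; W sinα = 0.1
Slice 2: Δl = 1.9/cos7.8° = 1.918 m; N'_2 = 104·cos7.8° = 103.0; c'Δl = 16.88; W sinα = 14.1
Slice 3: Δl = 3.1/cos16.6° = 3.235 m; N'_3 = 260·cos16.6° = 249.2; c'Δl = 28.47; W sinα = 74.3
Slice 4: Δl = 2.6/cos27.1° = 2.921 m; N'_4 = 275·cos27.1° = 244.8; c'Δl = 25.70; W sinα = 125.3
Slice 5: Δl = 1.7/cos35.7° = 2.093 m; N'_5 = 193·cos35.7° = 156.7; c'Δl = 18.42; W sinα = 112.6
Slice 6: Δl = 2.6/cos45.4° = 3.703 m; N'_6 = 286·cos45.4° = 200.8; c'Δl = 32.59; W sinα = 203.6
Slice 7: Δl = 2.3/cos59.1° = 4.479 m; N'_7 = 110·cos59.1° = 56.5; c'Δl = 39.41; W sinα = 94.4
Σc'Δl = 184.3 kN/m; ΣN' = 1068.0 kN/m; ΣW sinα = 624.4 kN/m
Resisting = 184.3 + 1068.0·tan21.4° = 184.3 + 418.6 = 602.9 kN/m
FS = 602.9 / 624.4 = 0.966

FS = 0.97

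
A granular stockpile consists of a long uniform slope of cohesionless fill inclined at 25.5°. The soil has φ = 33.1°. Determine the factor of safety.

For a dry cohesionless infinite slope the factor of safety is FS = tanφ / tanβ.
FS = tan33.1° / tan25.5° = 0.6519 / 0.4770 = 1.367

FS = 1.37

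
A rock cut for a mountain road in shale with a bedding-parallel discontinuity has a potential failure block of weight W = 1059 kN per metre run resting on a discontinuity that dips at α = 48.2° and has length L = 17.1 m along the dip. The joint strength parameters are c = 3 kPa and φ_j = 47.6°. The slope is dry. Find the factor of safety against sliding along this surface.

Resolving the block weight along and normal to the plane and applying the Mohr–Coulomb strength on the joint:
N' = W cosα = 1059·cos48.2° = 705.9 kN/m
Driving force T = W sinα = 1059·sin48.2° = 789.5 kN/m
Resisting force R = c·L + N'·tanφ_j = 3·17.1 + 705.9·tan47.6° = 51.3 + 773.0 = 824.3 kN/m
FS = R / T = 824.3 / 789.5 = 1.044

FS = 1.04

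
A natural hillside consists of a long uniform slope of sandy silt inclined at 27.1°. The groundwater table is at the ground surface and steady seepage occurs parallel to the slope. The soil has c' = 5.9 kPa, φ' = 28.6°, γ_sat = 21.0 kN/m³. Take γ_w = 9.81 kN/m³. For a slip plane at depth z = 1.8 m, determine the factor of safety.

With seepage parallel to the slope and the water table at the surface, the effective normal stress on the slip plane uses the buoyant unit weight γ' = γ_sat − γ_w while the driving shear stress uses γ_sat:
FS = [c' + γ' z cos²β tanφ'] / [γ_sat z sinβ cosβ]
γ' = 21.0 − 9.81 = 11.19 kN/m³
Numerator = 5.9 + 11.19·1.8·cos²27.1°·tan28.6° = 5.9 + 11.19·1.8·0.7925·0.5452 = 14.603 kPa
Denominator = 21.0·1.8·sin27.1°·cos27.1° = 21.0·1.8·0.4555·0.8902 = 15.329 kPa
FS = 14.603 / 15.329 = 0.953

FS = 0.95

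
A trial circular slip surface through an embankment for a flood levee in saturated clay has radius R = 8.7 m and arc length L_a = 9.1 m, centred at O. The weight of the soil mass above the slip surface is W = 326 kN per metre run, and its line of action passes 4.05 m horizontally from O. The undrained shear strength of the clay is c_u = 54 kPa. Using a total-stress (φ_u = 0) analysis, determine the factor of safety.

FS = 3.24

Taking moments about the centre O, the resisting moment is provided by the undrained shear strength acting along the arc:
M_R = c_u·L_a·R = 54·9.10·8.7 = 4275.2 kN·m/m
M_D = W·d = 326·4.05 = 1320.3 kN·m/m
FS = M_R / M_D = 4275.2 / 1320.3 = 3.238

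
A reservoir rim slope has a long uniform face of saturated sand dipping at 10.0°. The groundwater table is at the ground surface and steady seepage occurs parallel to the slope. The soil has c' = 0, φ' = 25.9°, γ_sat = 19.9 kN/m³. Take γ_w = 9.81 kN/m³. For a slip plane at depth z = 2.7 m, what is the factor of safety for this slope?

With seepage parallel to the slope and the water table at the surface, the effective normal stress on the slip plane uses the buoyant unit weight γ' = γ_sat − γ_w while the driving shear stress uses γ_sat:
FS = [c' + γ' z cos²β tanφ'] / [γ_sat z sinβ cosβ]
(For c' = 0 this reduces to FS = (γ'/γ_sat)·tanφ'/tanβ.)
γ' = 19.9 − 9.81 = 10.09 kN/m³
Numerator = 0.0 + 10.09·2.7·cos²10.0°·tan25.9° = 0.0 + 10.09·2.7·0.9698·0.4856 = 12.830 kPa
Denominator = 19.9·2.7·sin10.0°·cos10.0° = 19.9·2.7·0.1736·0.9848 = 9.188 kPa
FS = 12.830 / 9.188 = 1.396

FS = 1.40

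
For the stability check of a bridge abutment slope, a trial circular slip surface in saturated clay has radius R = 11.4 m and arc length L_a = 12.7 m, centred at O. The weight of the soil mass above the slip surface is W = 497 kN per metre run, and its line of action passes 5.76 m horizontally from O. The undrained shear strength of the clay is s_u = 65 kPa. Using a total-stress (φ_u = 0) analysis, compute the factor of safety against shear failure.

FS = 3.29

Taking moments about the centre O, the resisting moment is provided by the undrained shear strength acting along the arc:
M_R = s_u·L_a·R = 65·12.70·11.4 = 9410.7 kN·m/m
M_D = W·d = 497·5.76 = 2862.7 kN·m/m
FS = M_R / M_D = 9410.7 / 2862.7 = 3.287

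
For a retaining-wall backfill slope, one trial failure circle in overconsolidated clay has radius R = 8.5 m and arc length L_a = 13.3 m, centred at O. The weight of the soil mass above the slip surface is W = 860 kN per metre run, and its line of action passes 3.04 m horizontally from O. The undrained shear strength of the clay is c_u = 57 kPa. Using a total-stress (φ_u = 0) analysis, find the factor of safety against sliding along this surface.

FS = 2.46

Taking moments about the centre O, the resisting moment is provided by the undrained shear strength acting along the arc:
M_R = c_u·L_a·R = 57·13.30·8.5 = 6443.9 kN·m/m
M_D = W·d = 860·3.04 = 2614.4 kN·m/m
FS = M_R / M_D = 6443.9 / 2614.4 = 2.465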